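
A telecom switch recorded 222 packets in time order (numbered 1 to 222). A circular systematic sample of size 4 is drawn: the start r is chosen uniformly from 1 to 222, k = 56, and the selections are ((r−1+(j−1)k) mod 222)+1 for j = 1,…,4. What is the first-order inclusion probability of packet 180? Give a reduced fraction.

2/111

For each position j, as r ranges over 1…222 the j-th selection hits every packet exactly once, so packet 180 is selected for exactly 4 of the 222 starts.
Inclusion probability = 4/222 = 2/111.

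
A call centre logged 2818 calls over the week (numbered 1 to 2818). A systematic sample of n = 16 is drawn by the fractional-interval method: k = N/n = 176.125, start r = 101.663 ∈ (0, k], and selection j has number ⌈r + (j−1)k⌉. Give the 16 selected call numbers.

102, 278, 454, 631, 807, 983, 1159, 1335, 1511, 1687, 1863, 2040, 2216, 2392, 2568, 2744

j=1: r + 0k = 101.663 → ⌈·⌉ = 102
j=2: r + 1k = 277.788 → ⌈·⌉ = 278
j=3: r + 2k = 453.913 → ⌈·⌉ = 454
j=4: r + 3k = 630.038 → ⌈·⌉ = 631
j=5: r + 4k = 806.163 → ⌈·⌉ = 807
j=6: r + 5k = 982.288 → ⌈·⌉ = 983
j=7: r + 6k = 1158.413 → ⌈·⌉ = 1159
j=8: r + 7k = 1334.538 → ⌈·⌉ = 1335
j=9: r + 8k = 1510.663 → ⌈·⌉ = 1511
j=10: r + 9k = 1686.788 → ⌈·⌉ = 1687
j=11: r + 10k = 1862.913 → ⌈·⌉ = 1863
j=12: r + 11k = 2039.038 → ⌈·⌉ = 2040
j=13: r + 12k = 2215.163 → ⌈·⌉ = 2216
j=14: r + 13k = 2391.288 → ⌈·⌉ = 2392
j=15: r + 14k = 2567.413 → ⌈·⌉ = 2568
j=16: r + 15k = 2743.538 → ⌈·⌉ = 2744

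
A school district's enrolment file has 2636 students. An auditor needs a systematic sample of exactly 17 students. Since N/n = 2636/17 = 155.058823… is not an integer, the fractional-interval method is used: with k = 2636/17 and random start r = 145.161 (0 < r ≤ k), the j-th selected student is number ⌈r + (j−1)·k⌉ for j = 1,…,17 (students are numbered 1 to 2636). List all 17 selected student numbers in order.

j=1: r + 0k = 145.161 → ⌈·⌉ = 146
j=2: r + 1k = 300.219823… → ⌈·⌉ = 301
j=3: r + 2k = 455.278647… → ⌈·⌉ = 456
j=4: r + 3k = 610.337470… → ⌈·⌉ = 611
j=5: r + 4k = 765.396294… → ⌈·⌉ = 766
j=6: r + 5k = 920.455117… → ⌈·⌉ = 921
j=7: r + 6k = 1075.513941… → ⌈·⌉ = 1076
j=8: r + 7k = 1230.572764… → ⌈·⌉ = 1231
j=9: r + 8k = 1385.631588… → ⌈·⌉ = 1386
j=10: r + 9k = 1540.690411… → ⌈·⌉ = 1541
j=11: r + 10k = 1695.749235… → ⌈·⌉ = 1696
j=12: r + 11k = 1850.808058… → ⌈·⌉ = 1851
j=13: r + 12k = 2005.866882… → ⌈·⌉ = 2006
j=14: r + 13k = 2160.925705… → ⌈·⌉ = 2161
j=15: r + 14k = 2315.984529… → ⌈·⌉ = 2316
j=16: r + 15k = 2471.043352… → ⌈·⌉ = 2472
j=17: r + 16k = 2626.102176… → ⌈·⌉ = 2627

146, 301, 456, 611, 766, 921, 1076, 1231, 1386, 1541, 1696, 1851, 2006, 2161, 2316, 2472, 2627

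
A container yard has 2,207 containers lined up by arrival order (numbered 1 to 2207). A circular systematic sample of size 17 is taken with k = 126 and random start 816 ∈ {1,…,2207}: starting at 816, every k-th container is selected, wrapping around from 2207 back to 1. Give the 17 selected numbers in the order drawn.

816, 942, 1068, 1194, 1320, 1446, 1572, 1698, 1824, 1950, 2076, 2202, 121, 247, 373, 499, 625

Selection 1: 816
Selection 2: 816 + 126 = 942
Selection 3: 942 + 126 = 1068
Selection 4: 1068 + 126 = 1194
Selection 5: 1194 + 126 = 1320
Selection 6: 1320 + 126 = 1446
Selection 7: 1446 + 126 = 1572
Selection 8: 1572 + 126 = 1698
Selection 9: 1698 + 126 = 1824
Selection 10: 1824 + 126 = 1950
Selection 11: 1950 + 126 = 2076
Selection 12: 2076 + 126 = 2202
Selection 13: 2202 + 126 = 2328 → 2328 − 2207 = 121
Selection 14: 121 + 126 = 247
Selection 15: 247 + 126 = 373
Selection 16: 373 + 126 = 499
Selection 17: 499 + 126 = 625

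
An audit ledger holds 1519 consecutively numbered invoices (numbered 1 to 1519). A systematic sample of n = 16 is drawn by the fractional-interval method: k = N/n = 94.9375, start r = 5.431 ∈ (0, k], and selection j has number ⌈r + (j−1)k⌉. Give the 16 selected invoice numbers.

j=1: r + 0k = 5.431 → ⌈·⌉ = 6
j=2: r + 1k = 100.3685 → ⌈·⌉ = 101
j=3: r + 2k = 195.306 → ⌈·⌉ = 196
j=4: r + 3k = 290.2435 → ⌈·⌉ = 291
j=5: r + 4k = 385.181 → ⌈·⌉ = 386
j=6: r + 5k = 480.1185 → ⌈·⌉ = 481
j=7: r + 6k = 575.056 → ⌈·⌉ = 576
j=8: r + 7k = 669.9935 → ⌈·⌉ = 670
j=9: r + 8k = 764.931 → ⌈·⌉ = 765
j=10: r + 9k = 859.8685 → ⌈·⌉ = 860
j=11: r + 10k = 954.806 → ⌈·⌉ = 955
j=12: r + 11k = 1049.7435 → ⌈·⌉ = 1050
j=13: r + 12k = 1144.681 → ⌈·⌉ = 1145
j=14: r + 13k = 1239.6185 → ⌈·⌉ = 1240
j=15: r + 14k = 1334.556 → ⌈·⌉ = 1335
j=16: r + 15k = 1429.4935 → ⌈·⌉ = 1430

6, 101, 196, 291, 386, 481, 576, 670, 765, 860, 955, 1050, 1145, 1240, 1335, 1430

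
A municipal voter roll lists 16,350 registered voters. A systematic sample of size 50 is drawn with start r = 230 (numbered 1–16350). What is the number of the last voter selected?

k = 16350/50 = 327
50th selection = r + (50−1)·k = 230 + 49×327 = 230 + 16023 = 16253

16253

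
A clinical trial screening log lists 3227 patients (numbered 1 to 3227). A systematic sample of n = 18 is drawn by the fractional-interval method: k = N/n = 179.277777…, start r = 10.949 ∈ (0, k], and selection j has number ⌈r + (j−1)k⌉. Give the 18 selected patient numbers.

j=1: r + 0k = 10.949 → ⌈·⌉ = 11
j=2: r + 1k = 190.226777… → ⌈·⌉ = 191
j=3: r + 2k = 369.504555… → ⌈·⌉ = 370
j=4: r + 3k = 548.782333… → ⌈·⌉ = 549
j=5: r + 4k = 728.060111… → ⌈·⌉ = 729
j=6: r + 5k = 907.337888… → ⌈·⌉ = 908
j=7: r + 6k = 1086.615666… → ⌈·⌉ = 1087
j=8: r + 7k = 1265.893444… → ⌈·⌉ = 1266
j=9: r + 8k = 1445.171222… → ⌈·⌉ = 1446
j=10: r + 9k = 1624.449 → ⌈·⌉ = 1625
j=11: r + 10k = 1803.726777… → ⌈·⌉ = 1804
j=12: r + 11k = 1983.004555… → ⌈·⌉ = 1984
j=13: r + 12k = 2162.282333… → ⌈·⌉ = 2163
j=14: r + 13k = 2341.560111… → ⌈·⌉ = 2342
j=15: r + 14k = 2520.837888… → ⌈·⌉ = 2521
j=16: r + 15k = 2700.115666… → ⌈·⌉ = 2701
j=17: r + 16k = 2879.393444… → ⌈·⌉ = 2880
j=18: r + 17k = 3058.671222… → ⌈·⌉ = 3059

11, 191, 370, 549, 729, 908, 1087, 1266, 1446, 1625, 1804, 1984, 2163, 2342, 2521, 2701, 2880, 3059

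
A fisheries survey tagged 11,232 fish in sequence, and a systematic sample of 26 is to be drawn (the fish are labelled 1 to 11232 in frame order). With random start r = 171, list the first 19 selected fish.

k = N/n = 11232/26 = 432
fish 1: 171
fish 2: 171 + 432 = 603
fish 3: 603 + 432 = 1035
fish 4: 1035 + 432 = 1467
fish 5: 1467 + 432 = 1899
fish 6: 1899 + 432 = 2331
fish 7: 2331 + 432 = 2763
fish 8: 2763 + 432 = 3195
fish 9: 3195 + 432 = 3627
fish 10: 3627 + 432 = 4059
fish 11: 4059 + 432 = 4491
fish 12: 4491 + 432 = 4923
fish 13: 4923 + 432 = 5355
fish 14: 5355 + 432 = 5787
fish 15: 5787 + 432 = 6219
fish 16: 6219 + 432 = 6651
fish 17: 6651 + 432 = 7083
fish 18: 7083 + 432 = 7515
fish 19: 7515 + 432 = 7947

171, 603, 1035, 1467, 1899, 2331, 2763, 3195, 3627, 4059, 4491, 4923, 5355, 5787, 6219, 6651, 7083, 7515, 7947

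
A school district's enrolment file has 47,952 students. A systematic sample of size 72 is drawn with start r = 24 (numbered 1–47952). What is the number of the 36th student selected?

23334

k = 47952/72 = 666
36th selection = r + (36−1)·k = 24 + 35×666 = 24 + 23310 = 23334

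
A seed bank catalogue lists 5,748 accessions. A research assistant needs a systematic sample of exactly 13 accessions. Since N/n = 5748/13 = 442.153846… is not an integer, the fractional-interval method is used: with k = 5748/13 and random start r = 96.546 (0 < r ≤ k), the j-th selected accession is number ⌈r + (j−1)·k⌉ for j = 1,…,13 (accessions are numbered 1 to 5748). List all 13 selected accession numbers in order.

j=1: r + 0k = 96.546 → ⌈·⌉ = 97
j=2: r + 1k = 538.699846… → ⌈·⌉ = 539
j=3: r + 2k = 980.853692… → ⌈·⌉ = 981
j=4: r + 3k = 1423.007538… → ⌈·⌉ = 1424
j=5: r + 4k = 1865.161384… → ⌈·⌉ = 1866
j=6: r + 5k = 2307.315230… → ⌈·⌉ = 2308
j=7: r + 6k = 2749.469076… → ⌈·⌉ = 2750
j=8: r + 7k = 3191.622923… → ⌈·⌉ = 3192
j=9: r + 8k = 3633.776769… → ⌈·⌉ = 3634
j=10: r + 9k = 4075.930615… → ⌈·⌉ = 4076
j=11: r + 10k = 4518.084461… → ⌈·⌉ = 4519
j=12: r + 11k = 4960.238307… → ⌈·⌉ = 4961
j=13: r + 12k = 5402.392153… → ⌈·⌉ = 5403

97, 539, 981, 1424, 1866, 2308, 2750, 3192, 3634, 4076, 4519, 4961, 5403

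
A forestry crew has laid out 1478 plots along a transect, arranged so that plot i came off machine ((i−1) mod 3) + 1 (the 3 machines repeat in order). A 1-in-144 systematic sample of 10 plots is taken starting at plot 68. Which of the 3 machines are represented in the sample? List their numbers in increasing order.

Consecutive selections differ by k = 144, so their machine numbers differ by 144 mod 3 = 0.
gcd(144, 3) = 3, so the sample visits 3/3 = 1 distinct residues mod 3.
Start 68 is machine 2; the machines hit are 2.

2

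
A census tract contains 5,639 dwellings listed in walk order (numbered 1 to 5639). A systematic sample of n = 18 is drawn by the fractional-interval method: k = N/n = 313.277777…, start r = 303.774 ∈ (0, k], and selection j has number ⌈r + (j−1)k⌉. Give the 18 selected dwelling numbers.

304, 618, 931, 1244, 1557, 1871, 2184, 2497, 2810, 3124, 3437, 3750, 4064, 4377, 4690, 5003, 5317, 5630

j=1: r + 0k = 303.774 → ⌈·⌉ = 304
j=2: r + 1k = 617.051777… → ⌈·⌉ = 618
j=3: r + 2k = 930.329555… → ⌈·⌉ = 931
j=4: r + 3k = 1243.607333… → ⌈·⌉ = 1244
j=5: r + 4k = 1556.885111… → ⌈·⌉ = 1557
j=6: r + 5k = 1870.162888… → ⌈·⌉ = 1871
j=7: r + 6k = 2183.440666… → ⌈·⌉ = 2184
j=8: r + 7k = 2496.718444… → ⌈·⌉ = 2497
j=9: r + 8k = 2809.996222… → ⌈·⌉ = 2810
j=10: r + 9k = 3123.274 → ⌈·⌉ = 3124
j=11: r + 10k = 3436.551777… → ⌈·⌉ = 3437
j=12: r + 11k = 3749.829555… → ⌈·⌉ = 3750
j=13: r + 12k = 4063.107333… → ⌈·⌉ = 4064
j=14: r + 13k = 4376.385111… → ⌈·⌉ = 4377
j=15: r + 14k = 4689.662888… → ⌈·⌉ = 4690
j=16: r + 15k = 5002.940666… → ⌈·⌉ = 5003
j=17: r + 16k = 5316.218444… → ⌈·⌉ = 5317
j=18: r + 17k = 5629.496222… → ⌈·⌉ = 5630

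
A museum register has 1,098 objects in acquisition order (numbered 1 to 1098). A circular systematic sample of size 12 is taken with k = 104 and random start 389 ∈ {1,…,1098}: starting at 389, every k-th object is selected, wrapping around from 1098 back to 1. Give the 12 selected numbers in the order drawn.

Selection 1: 389
Selection 2: 389 + 104 = 493
Selection 3: 493 + 104 = 597
Selection 4: 597 + 104 = 701
Selection 5: 701 + 104 = 805
Selection 6: 805 + 104 = 909
Selection 7: 909 + 104 = 1013
Selection 8: 1013 + 104 = 1117 → 1117 − 1098 = 19
Selection 9: 19 + 104 = 123
Selection 10: 123 + 104 = 227
Selection 11: 227 + 104 = 331
Selection 12: 331 + 104 = 435

389, 493, 597, 701, 805, 909, 1013, 19, 123, 227, 331, 435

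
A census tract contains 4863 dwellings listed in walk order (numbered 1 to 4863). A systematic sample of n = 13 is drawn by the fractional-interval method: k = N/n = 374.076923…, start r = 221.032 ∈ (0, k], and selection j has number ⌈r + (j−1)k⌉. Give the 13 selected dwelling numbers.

j=1: r + 0k = 221.032 → ⌈·⌉ = 222
j=2: r + 1k = 595.108923… → ⌈·⌉ = 596
j=3: r + 2k = 969.185846… → ⌈·⌉ = 970
j=4: r + 3k = 1343.262769… → ⌈·⌉ = 1344
j=5: r + 4k = 1717.339692… → ⌈·⌉ = 1718
j=6: r + 5k = 2091.416615… → ⌈·⌉ = 2092
j=7: r + 6k = 2465.493538… → ⌈·⌉ = 2466
j=8: r + 7k = 2839.570461… → ⌈·⌉ = 2840
j=9: r + 8k = 3213.647384… → ⌈·⌉ = 3214
j=10: r + 9k = 3587.724307… → ⌈·⌉ = 3588
j=11: r + 10k = 3961.801230… → ⌈·⌉ = 3962
j=12: r + 11k = 4335.878153… → ⌈·⌉ = 4336
j=13: r + 12k = 4709.955076… → ⌈·⌉ = 4710

222, 596, 970, 1344, 1718, 2092, 2466, 2840, 3214, 3588, 3962, 4336, 4710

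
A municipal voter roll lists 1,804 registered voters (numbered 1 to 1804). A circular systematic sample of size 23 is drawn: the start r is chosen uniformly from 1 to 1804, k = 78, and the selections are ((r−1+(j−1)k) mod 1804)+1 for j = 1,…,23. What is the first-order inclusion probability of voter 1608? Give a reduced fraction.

For each position j, as r ranges over 1…1804 the j-th selection hits every voter exactly once, so voter 1608 is selected for exactly 23 of the 1804 starts.
Inclusion probability = 23/1804.

23/1804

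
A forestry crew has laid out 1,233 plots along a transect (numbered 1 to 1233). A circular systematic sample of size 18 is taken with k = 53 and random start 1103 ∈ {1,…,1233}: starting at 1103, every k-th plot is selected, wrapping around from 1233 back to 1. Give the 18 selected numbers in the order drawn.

1103, 1156, 1209, 29, 82, 135, 188, 241, 294, 347, 400, 453, 506, 559, 612, 665, 718, 771

Selection 1: 1103
Selection 2: 1103 + 53 = 1156
Selection 3: 1156 + 53 = 1209
Selection 4: 1209 + 53 = 1262 → 1262 − 1233 = 29
Selection 5: 29 + 53 = 82
Selection 6: 82 + 53 = 135
Selection 7: 135 + 53 = 188
Selection 8: 188 + 53 = 241
Selection 9: 241 + 53 = 294
Selection 10: 294 + 53 = 347
Selection 11: 347 + 53 = 400
Selection 12: 400 + 53 = 453
Selection 13: 453 + 53 = 506
Selection 14: 506 + 53 = 559
Selection 15: 559 + 53 = 612
Selection 16: 612 + 53 = 665
Selection 17: 665 + 53 = 718
Selection 18: 718 + 53 = 771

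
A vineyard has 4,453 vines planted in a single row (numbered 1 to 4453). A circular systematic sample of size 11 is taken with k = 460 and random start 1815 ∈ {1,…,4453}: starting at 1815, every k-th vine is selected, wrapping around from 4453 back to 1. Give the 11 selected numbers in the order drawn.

1815, 2275, 2735, 3195, 3655, 4115, 122, 582, 1042, 1502, 1962

Selection 1: 1815
Selection 2: 1815 + 460 = 2275
Selection 3: 2275 + 460 = 2735
Selection 4: 2735 + 460 = 3195
Selection 5: 3195 + 460 = 3655
Selection 6: 3655 + 460 = 4115
Selection 7: 4115 + 460 = 4575 → 4575 − 4453 = 122
Selection 8: 122 + 460 = 582
Selection 9: 582 + 460 = 1042
Selection 10: 1042 + 460 = 1502
Selection 11: 1502 + 460 = 1962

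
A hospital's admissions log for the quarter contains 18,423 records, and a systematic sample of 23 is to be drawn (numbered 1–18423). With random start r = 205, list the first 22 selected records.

205, 1006, 1807, 2608, 3409, 4210, 5011, 5812, 6613, 7414, 8215, 9016, 9817, 10618, 11419, 12220, 13021, 13822, 14623, 15424, 16225, 17026

k = N/n = 18423/23 = 801
record 1: 205
record 2: 205 + 801 = 1006
record 3: 1006 + 801 = 1807
record 4: 1807 + 801 = 2608
record 5: 2608 + 801 = 3409
record 6: 3409 + 801 = 4210
record 7: 4210 + 801 = 5011
record 8: 5011 + 801 = 5812
record 9: 5812 + 801 = 6613
record 10: 6613 + 801 = 7414
record 11: 7414 + 801 = 8215
record 12: 8215 + 801 = 9016
record 13: 9016 + 801 = 9817
record 14: 9817 + 801 = 10618
record 15: 10618 + 801 = 11419
record 16: 11419 + 801 = 12220
record 17: 12220 + 801 = 13021
record 18: 13021 + 801 = 13822
record 19: 13822 + 801 = 14623
record 20: 14623 + 801 = 15424
record 21: 15424 + 801 = 16225
record 22: 16225 + 801 = 17026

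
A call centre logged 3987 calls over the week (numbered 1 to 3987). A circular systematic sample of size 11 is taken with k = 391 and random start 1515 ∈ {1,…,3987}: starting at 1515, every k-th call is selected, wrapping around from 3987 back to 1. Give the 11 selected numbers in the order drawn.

Selection 1: 1515
Selection 2: 1515 + 391 = 1906
Selection 3: 1906 + 391 = 2297
Selection 4: 2297 + 391 = 2688
Selection 5: 2688 + 391 = 3079
Selection 6: 3079 + 391 = 3470
Selection 7: 3470 + 391 = 3861
Selection 8: 3861 + 391 = 4252 → 4252 − 3987 = 265
Selection 9: 265 + 391 = 656
Selection 10: 656 + 391 = 1047
Selection 11: 1047 + 391 = 1438

1515, 1906, 2297, 2688, 3079, 3470, 3861, 265, 656, 1047, 1438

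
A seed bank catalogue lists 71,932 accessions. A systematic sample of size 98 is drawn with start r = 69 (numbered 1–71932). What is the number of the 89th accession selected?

64661

k = 71932/98 = 734
89th selection = r + (89−1)·k = 69 + 88×734 = 69 + 64592 = 64661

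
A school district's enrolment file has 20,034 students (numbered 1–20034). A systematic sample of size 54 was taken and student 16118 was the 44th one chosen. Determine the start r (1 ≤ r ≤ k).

k = 20034/54 = 371
r = 16118 − (44−1)×371 = 16118 − 15953 = 165

165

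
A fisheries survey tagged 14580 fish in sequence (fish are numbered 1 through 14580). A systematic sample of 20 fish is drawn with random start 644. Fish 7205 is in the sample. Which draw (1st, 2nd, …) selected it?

k = 14580/20 = 729
position = (7205 − 644)/729 + 1 = 6561/729 + 1 = 9 + 1 = 10

10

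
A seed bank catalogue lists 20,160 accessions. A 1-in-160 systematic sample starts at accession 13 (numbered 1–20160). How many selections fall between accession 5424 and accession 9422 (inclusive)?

k = 160
First selection ≥ 5424: 13 + ⌈(5424−13)/160⌉·160 = 13 + 34×160 = 5453
Last selection ≤ 9422: 13 + ⌊(9422−13)/160⌋·160 = 13 + 58×160 = 9293
Count = 58 − 34 + 1 = 25

25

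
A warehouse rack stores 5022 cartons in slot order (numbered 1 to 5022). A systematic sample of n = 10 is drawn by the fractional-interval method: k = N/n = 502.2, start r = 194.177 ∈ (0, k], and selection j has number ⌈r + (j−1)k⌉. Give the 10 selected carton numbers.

195, 697, 1199, 1701, 2203, 2706, 3208, 3710, 4212, 4714

j=1: r + 0k = 194.177 → ⌈·⌉ = 195
j=2: r + 1k = 696.377 → ⌈·⌉ = 697
j=3: r + 2k = 1198.577 → ⌈·⌉ = 1199
j=4: r + 3k = 1700.777 → ⌈·⌉ = 1701
j=5: r + 4k = 2202.977 → ⌈·⌉ = 2203
j=6: r + 5k = 2705.177 → ⌈·⌉ = 2706
j=7: r + 6k = 3207.377 → ⌈·⌉ = 3208
j=8: r + 7k = 3709.577 → ⌈·⌉ = 3710
j=9: r + 8k = 4211.777 → ⌈·⌉ = 4212
j=10: r + 9k = 4713.977 → ⌈·⌉ = 4714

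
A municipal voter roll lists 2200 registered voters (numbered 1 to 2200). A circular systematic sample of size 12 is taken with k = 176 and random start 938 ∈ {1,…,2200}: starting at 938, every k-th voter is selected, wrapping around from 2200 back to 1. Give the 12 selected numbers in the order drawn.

938, 1114, 1290, 1466, 1642, 1818, 1994, 2170, 146, 322, 498, 674

Selection 1: 938
Selection 2: 938 + 176 = 1114
Selection 3: 1114 + 176 = 1290
Selection 4: 1290 + 176 = 1466
Selection 5: 1466 + 176 = 1642
Selection 6: 1642 + 176 = 1818
Selection 7: 1818 + 176 = 1994
Selection 8: 1994 + 176 = 2170
Selection 9: 2170 + 176 = 2346 → 2346 − 2200 = 146
Selection 10: 146 + 176 = 322
Selection 11: 322 + 176 = 498
Selection 12: 498 + 176 = 674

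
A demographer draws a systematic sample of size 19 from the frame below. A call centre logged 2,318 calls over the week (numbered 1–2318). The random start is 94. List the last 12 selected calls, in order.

948, 1070, 1192, 1314, 1436, 1558, 1680, 1802, 1924, 2046, 2168, 2290

k = N/n = 2318/19 = 122
8th selection = 94 + 7×122 = 948
9th: 948 + 122 = 1070
10th: 1070 + 122 = 1192
11th: 1192 + 122 = 1314
12th: 1314 + 122 = 1436
13th: 1436 + 122 = 1558
14th: 1558 + 122 = 1680
15th: 1680 + 122 = 1802
16th: 1802 + 122 = 1924
17th: 1924 + 122 = 2046
18th: 2046 + 122 = 2168
19th: 2168 + 122 = 2290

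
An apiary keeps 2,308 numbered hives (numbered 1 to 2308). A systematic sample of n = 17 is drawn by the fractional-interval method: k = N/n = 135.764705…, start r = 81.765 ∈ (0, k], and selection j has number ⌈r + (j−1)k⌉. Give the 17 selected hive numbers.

82, 218, 354, 490, 625, 761, 897, 1033, 1168, 1304, 1440, 1576, 1711, 1847, 1983, 2119, 2255

j=1: r + 0k = 81.765 → ⌈·⌉ = 82
j=2: r + 1k = 217.529705… → ⌈·⌉ = 218
j=3: r + 2k = 353.294411… → ⌈·⌉ = 354
j=4: r + 3k = 489.059117… → ⌈·⌉ = 490
j=5: r + 4k = 624.823823… → ⌈·⌉ = 625
j=6: r + 5k = 760.588529… → ⌈·⌉ = 761
j=7: r + 6k = 896.353235… → ⌈·⌉ = 897
j=8: r + 7k = 1032.117941… → ⌈·⌉ = 1033
j=9: r + 8k = 1167.882647… → ⌈·⌉ = 1168
j=10: r + 9k = 1303.647352… → ⌈·⌉ = 1304
j=11: r + 10k = 1439.412058… → ⌈·⌉ = 1440
j=12: r + 11k = 1575.176764… → ⌈·⌉ = 1576
j=13: r + 12k = 1710.941470… → ⌈·⌉ = 1711
j=14: r + 13k = 1846.706176… → ⌈·⌉ = 1847
j=15: r + 14k = 1982.470882… → ⌈·⌉ = 1983
j=16: r + 15k = 2118.235588… → ⌈·⌉ = 2119
j=17: r + 16k = 2254.000294… → ⌈·⌉ = 2255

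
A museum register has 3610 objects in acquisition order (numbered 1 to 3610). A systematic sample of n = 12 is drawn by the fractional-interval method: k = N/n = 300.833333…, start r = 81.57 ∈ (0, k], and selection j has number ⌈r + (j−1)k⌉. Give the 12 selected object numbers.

j=1: r + 0k = 81.57 → ⌈·⌉ = 82
j=2: r + 1k = 382.403333… → ⌈·⌉ = 383
j=3: r + 2k = 683.236666… → ⌈·⌉ = 684
j=4: r + 3k = 984.07 → ⌈·⌉ = 985
j=5: r + 4k = 1284.903333… → ⌈·⌉ = 1285
j=6: r + 5k = 1585.736666… → ⌈·⌉ = 1586
j=7: r + 6k = 1886.57 → ⌈·⌉ = 1887
j=8: r + 7k = 2187.403333… → ⌈·⌉ = 2188
j=9: r + 8k = 2488.236666… → ⌈·⌉ = 2489
j=10: r + 9k = 2789.07 → ⌈·⌉ = 2790
j=11: r + 10k = 3089.903333… → ⌈·⌉ = 3090
j=12: r + 11k = 3390.736666… → ⌈·⌉ = 3391

82, 383, 684, 985, 1285, 1586, 1887, 2188, 2489, 2790, 3090, 3391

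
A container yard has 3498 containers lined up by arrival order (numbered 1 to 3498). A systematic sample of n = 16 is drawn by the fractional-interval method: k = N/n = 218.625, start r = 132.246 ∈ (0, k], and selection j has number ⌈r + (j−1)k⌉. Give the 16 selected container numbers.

133, 351, 570, 789, 1007, 1226, 1444, 1663, 1882, 2100, 2319, 2538, 2756, 2975, 3193, 3412

j=1: r + 0k = 132.246 → ⌈·⌉ = 133
j=2: r + 1k = 350.871 → ⌈·⌉ = 351
j=3: r + 2k = 569.496 → ⌈·⌉ = 570
j=4: r + 3k = 788.121 → ⌈·⌉ = 789
j=5: r + 4k = 1006.746 → ⌈·⌉ = 1007
j=6: r + 5k = 1225.371 → ⌈·⌉ = 1226
j=7: r + 6k = 1443.996 → ⌈·⌉ = 1444
j=8: r + 7k = 1662.621 → ⌈·⌉ = 1663
j=9: r + 8k = 1881.246 → ⌈·⌉ = 1882
j=10: r + 9k = 2099.871 → ⌈·⌉ = 2100
j=11: r + 10k = 2318.496 → ⌈·⌉ = 2319
j=12: r + 11k = 2537.121 → ⌈·⌉ = 2538
j=13: r + 12k = 2755.746 → ⌈·⌉ = 2756
j=14: r + 13k = 2974.371 → ⌈·⌉ = 2975
j=15: r + 14k = 3192.996 → ⌈·⌉ = 3193
j=16: r + 15k = 3411.621 → ⌈·⌉ = 3412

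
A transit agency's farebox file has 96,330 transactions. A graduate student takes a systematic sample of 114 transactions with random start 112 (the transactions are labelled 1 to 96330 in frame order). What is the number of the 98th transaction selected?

82077

k = 96330/114 = 845
98th selection = r + (98−1)·k = 112 + 97×845 = 112 + 81965 = 82077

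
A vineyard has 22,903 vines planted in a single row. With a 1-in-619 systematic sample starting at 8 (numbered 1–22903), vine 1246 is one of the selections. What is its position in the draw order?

k = 619
position = (1246 − 8)/619 + 1 = 1238/619 + 1 = 2 + 1 = 3

3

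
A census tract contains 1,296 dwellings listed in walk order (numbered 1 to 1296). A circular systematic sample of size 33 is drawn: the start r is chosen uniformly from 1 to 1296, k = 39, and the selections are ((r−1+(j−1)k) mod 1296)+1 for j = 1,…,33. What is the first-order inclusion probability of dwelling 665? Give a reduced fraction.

11/432

For each position j, as r ranges over 1…1296 the j-th selection hits every dwelling exactly once, so dwelling 665 is selected for exactly 33 of the 1296 starts.
Inclusion probability = 33/1296 = 11/432.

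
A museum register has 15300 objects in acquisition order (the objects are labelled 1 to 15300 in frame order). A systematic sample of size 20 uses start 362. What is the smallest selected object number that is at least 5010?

5717

k = 15300/20 = 765
Steps past start: ⌈(5010 − 362)/765⌉ = ⌈4648/765⌉ = 7
Selected object: 362 + 7×765 = 5717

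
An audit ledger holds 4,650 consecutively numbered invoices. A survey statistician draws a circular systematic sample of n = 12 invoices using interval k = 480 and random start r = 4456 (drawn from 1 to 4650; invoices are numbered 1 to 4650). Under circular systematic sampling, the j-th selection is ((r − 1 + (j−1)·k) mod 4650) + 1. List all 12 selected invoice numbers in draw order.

Selection 1: 4456
Selection 2: 4456 + 480 = 4936 → 4936 − 4650 = 286
Selection 3: 286 + 480 = 766
Selection 4: 766 + 480 = 1246
Selection 5: 1246 + 480 = 1726
Selection 6: 1726 + 480 = 2206
Selection 7: 2206 + 480 = 2686
Selection 8: 2686 + 480 = 3166
Selection 9: 3166 + 480 = 3646
Selection 10: 3646 + 480 = 4126
Selection 11: 4126 + 480 = 4606
Selection 12: 4606 + 480 = 5086 → 5086 − 4650 = 436

4456, 286, 766, 1246, 1726, 2206, 2686, 3166, 3646, 4126, 4606, 436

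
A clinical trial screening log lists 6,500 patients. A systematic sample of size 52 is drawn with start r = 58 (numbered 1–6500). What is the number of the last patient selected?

6433

k = 6500/52 = 125
52nd selection = r + (52−1)·k = 58 + 51×125 = 58 + 6375 = 6433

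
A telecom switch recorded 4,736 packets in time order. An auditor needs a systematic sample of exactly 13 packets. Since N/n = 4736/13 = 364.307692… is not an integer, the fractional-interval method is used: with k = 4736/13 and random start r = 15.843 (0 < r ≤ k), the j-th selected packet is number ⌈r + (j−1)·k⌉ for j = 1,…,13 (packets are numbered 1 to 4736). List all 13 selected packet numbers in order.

16, 381, 745, 1109, 1474, 1838, 2202, 2566, 2931, 3295, 3659, 4024, 4388

j=1: r + 0k = 15.843 → ⌈·⌉ = 16
j=2: r + 1k = 380.150692… → ⌈·⌉ = 381
j=3: r + 2k = 744.458384… → ⌈·⌉ = 745
j=4: r + 3k = 1108.766076… → ⌈·⌉ = 1109
j=5: r + 4k = 1473.073769… → ⌈·⌉ = 1474
j=6: r + 5k = 1837.381461… → ⌈·⌉ = 1838
j=7: r + 6k = 2201.689153… → ⌈·⌉ = 2202
j=8: r + 7k = 2565.996846… → ⌈·⌉ = 2566
j=9: r + 8k = 2930.304538… → ⌈·⌉ = 2931
j=10: r + 9k = 3294.612230… → ⌈·⌉ = 3295
j=11: r + 10k = 3658.919923… → ⌈·⌉ = 3659
j=12: r + 11k = 4023.227615… → ⌈·⌉ = 4024
j=13: r + 12k = 4387.535307… → ⌈·⌉ = 4388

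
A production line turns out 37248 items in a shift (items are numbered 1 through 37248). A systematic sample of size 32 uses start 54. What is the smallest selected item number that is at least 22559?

23334

k = 37248/32 = 1164
Steps past start: ⌈(22559 − 54)/1164⌉ = ⌈22505/1164⌉ = 20
Selected item: 54 + 20×1164 = 23334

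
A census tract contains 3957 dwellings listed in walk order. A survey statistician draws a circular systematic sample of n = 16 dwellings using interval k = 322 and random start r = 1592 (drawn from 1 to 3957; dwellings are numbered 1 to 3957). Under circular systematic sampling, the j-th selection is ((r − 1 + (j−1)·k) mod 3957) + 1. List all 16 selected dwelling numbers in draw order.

1592, 1914, 2236, 2558, 2880, 3202, 3524, 3846, 211, 533, 855, 1177, 1499, 1821, 2143, 2465

Selection 1: 1592
Selection 2: 1592 + 322 = 1914
Selection 3: 1914 + 322 = 2236
Selection 4: 2236 + 322 = 2558
Selection 5: 2558 + 322 = 2880
Selection 6: 2880 + 322 = 3202
Selection 7: 3202 + 322 = 3524
Selection 8: 3524 + 322 = 3846
Selection 9: 3846 + 322 = 4168 → 4168 − 3957 = 211
Selection 10: 211 + 322 = 533
Selection 11: 533 + 322 = 855
Selection 12: 855 + 322 = 1177
Selection 13: 1177 + 322 = 1499
Selection 14: 1499 + 322 = 1821
Selection 15: 1821 + 322 = 2143
Selection 16: 2143 + 322 = 2465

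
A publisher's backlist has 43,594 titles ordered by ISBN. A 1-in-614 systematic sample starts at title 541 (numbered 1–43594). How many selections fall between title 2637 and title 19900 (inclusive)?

k = 614
First selection ≥ 2637: 541 + ⌈(2637−541)/614⌉·614 = 541 + 4×614 = 2997
Last selection ≤ 19900: 541 + ⌊(19900−541)/614⌋·614 = 541 + 31×614 = 19575
Count = 31 − 4 + 1 = 28

28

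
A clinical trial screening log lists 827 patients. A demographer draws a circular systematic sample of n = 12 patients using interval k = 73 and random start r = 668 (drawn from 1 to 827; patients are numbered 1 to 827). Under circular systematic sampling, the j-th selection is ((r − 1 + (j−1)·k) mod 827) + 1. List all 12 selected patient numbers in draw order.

668, 741, 814, 60, 133, 206, 279, 352, 425, 498, 571, 644

Selection 1: 668
Selection 2: 668 + 73 = 741
Selection 3: 741 + 73 = 814
Selection 4: 814 + 73 = 887 → 887 − 827 = 60
Selection 5: 60 + 73 = 133
Selection 6: 133 + 73 = 206
Selection 7: 206 + 73 = 279
Selection 8: 279 + 73 = 352
Selection 9: 352 + 73 = 425
Selection 10: 425 + 73 = 498
Selection 11: 498 + 73 = 571
Selection 12: 571 + 73 = 644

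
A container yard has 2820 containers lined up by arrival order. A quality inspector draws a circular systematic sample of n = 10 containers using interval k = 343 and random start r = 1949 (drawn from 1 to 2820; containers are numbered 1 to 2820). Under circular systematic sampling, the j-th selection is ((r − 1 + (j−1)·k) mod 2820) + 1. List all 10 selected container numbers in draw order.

Selection 1: 1949
Selection 2: 1949 + 343 = 2292
Selection 3: 2292 + 343 = 2635
Selection 4: 2635 + 343 = 2978 → 2978 − 2820 = 158
Selection 5: 158 + 343 = 501
Selection 6: 501 + 343 = 844
Selection 7: 844 + 343 = 1187
Selection 8: 1187 + 343 = 1530
Selection 9: 1530 + 343 = 1873
Selection 10: 1873 + 343 = 2216

1949, 2292, 2635, 158, 501, 844, 1187, 1530, 1873, 2216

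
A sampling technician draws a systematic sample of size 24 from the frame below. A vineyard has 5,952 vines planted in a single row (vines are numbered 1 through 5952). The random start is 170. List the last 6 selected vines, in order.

4634, 4882, 5130, 5378, 5626, 5874

k = N/n = 5952/24 = 248
19th selection = 170 + 18×248 = 4634
20th: 4634 + 248 = 4882
21st: 4882 + 248 = 5130
22nd: 5130 + 248 = 5378
23rd: 5378 + 248 = 5626
24th: 5626 + 248 = 5874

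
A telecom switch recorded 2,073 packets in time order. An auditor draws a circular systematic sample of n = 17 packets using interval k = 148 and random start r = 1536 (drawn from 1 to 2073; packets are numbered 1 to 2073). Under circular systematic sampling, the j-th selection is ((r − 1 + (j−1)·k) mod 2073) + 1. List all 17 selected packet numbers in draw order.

Selection 1: 1536
Selection 2: 1536 + 148 = 1684
Selection 3: 1684 + 148 = 1832
Selection 4: 1832 + 148 = 1980
Selection 5: 1980 + 148 = 2128 → 2128 − 2073 = 55
Selection 6: 55 + 148 = 203
Selection 7: 203 + 148 = 351
Selection 8: 351 + 148 = 499
Selection 9: 499 + 148 = 647
Selection 10: 647 + 148 = 795
Selection 11: 795 + 148 = 943
Selection 12: 943 + 148 = 1091
Selection 13: 1091 + 148 = 1239
Selection 14: 1239 + 148 = 1387
Selection 15: 1387 + 148 = 1535
Selection 16: 1535 + 148 = 1683
Selection 17: 1683 + 148 = 1831

1536, 1684, 1832, 1980, 55, 203, 351, 499, 647, 795, 943, 1091, 1239, 1387, 1535, 1683, 1831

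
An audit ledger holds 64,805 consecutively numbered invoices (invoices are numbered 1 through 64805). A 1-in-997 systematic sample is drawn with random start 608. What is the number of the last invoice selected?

64416

k = 997
65th selection = r + (65−1)·k = 608 + 64×997 = 608 + 63808 = 64416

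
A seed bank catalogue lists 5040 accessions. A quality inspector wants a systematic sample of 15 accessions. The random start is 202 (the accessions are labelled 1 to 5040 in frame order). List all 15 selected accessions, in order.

k = N/n = 5040/15 = 336
accession 1: 202
accession 2: 202 + 336 = 538
accession 3: 538 + 336 = 874
accession 4: 874 + 336 = 1210
accession 5: 1210 + 336 = 1546
accession 6: 1546 + 336 = 1882
accession 7: 1882 + 336 = 2218
accession 8: 2218 + 336 = 2554
accession 9: 2554 + 336 = 2890
accession 10: 2890 + 336 = 3226
accession 11: 3226 + 336 = 3562
accession 12: 3562 + 336 = 3898
accession 13: 3898 + 336 = 4234
accession 14: 4234 + 336 = 4570
accession 15: 4570 + 336 = 4906

202, 538, 874, 1210, 1546, 1882, 2218, 2554, 2890, 3226, 3562, 3898, 4234, 4570, 4906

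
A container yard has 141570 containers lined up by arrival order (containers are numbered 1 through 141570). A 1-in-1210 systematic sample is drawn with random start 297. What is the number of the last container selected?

k = 1210
117th selection = r + (117−1)·k = 297 + 116×1210 = 297 + 140360 = 140657

140657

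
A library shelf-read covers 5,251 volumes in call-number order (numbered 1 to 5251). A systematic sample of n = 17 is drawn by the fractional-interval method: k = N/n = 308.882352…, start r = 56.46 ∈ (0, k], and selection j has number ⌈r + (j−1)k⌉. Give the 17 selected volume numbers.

57, 366, 675, 984, 1292, 1601, 1910, 2219, 2528, 2837, 3146, 3455, 3764, 4072, 4381, 4690, 4999

j=1: r + 0k = 56.46 → ⌈·⌉ = 57
j=2: r + 1k = 365.342352… → ⌈·⌉ = 366
j=3: r + 2k = 674.224705… → ⌈·⌉ = 675
j=4: r + 3k = 983.107058… → ⌈·⌉ = 984
j=5: r + 4k = 1291.989411… → ⌈·⌉ = 1292
j=6: r + 5k = 1600.871764… → ⌈·⌉ = 1601
j=7: r + 6k = 1909.754117… → ⌈·⌉ = 1910
j=8: r + 7k = 2218.636470… → ⌈·⌉ = 2219
j=9: r + 8k = 2527.518823… → ⌈·⌉ = 2528
j=10: r + 9k = 2836.401176… → ⌈·⌉ = 2837
j=11: r + 10k = 3145.283529… → ⌈·⌉ = 3146
j=12: r + 11k = 3454.165882… → ⌈·⌉ = 3455
j=13: r + 12k = 3763.048235… → ⌈·⌉ = 3764
j=14: r + 13k = 4071.930588… → ⌈·⌉ = 4072
j=15: r + 14k = 4380.812941… → ⌈·⌉ = 4381
j=16: r + 15k = 4689.695294… → ⌈·⌉ = 4690
j=17: r + 16k = 4998.577647… → ⌈·⌉ = 4999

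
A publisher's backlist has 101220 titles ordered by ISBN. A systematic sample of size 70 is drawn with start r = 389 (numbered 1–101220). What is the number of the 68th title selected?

k = 101220/70 = 1446
68th selection = r + (68−1)·k = 389 + 67×1446 = 389 + 96882 = 97271

97271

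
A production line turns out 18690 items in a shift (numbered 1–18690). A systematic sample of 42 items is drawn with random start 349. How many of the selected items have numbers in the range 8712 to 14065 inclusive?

k = 18690/42 = 445
First selection ≥ 8712: 349 + ⌈(8712−349)/445⌉·445 = 349 + 19×445 = 8804
Last selection ≤ 14065: 349 + ⌊(14065−349)/445⌋·445 = 349 + 30×445 = 13699
Count = 30 − 19 + 1 = 12

12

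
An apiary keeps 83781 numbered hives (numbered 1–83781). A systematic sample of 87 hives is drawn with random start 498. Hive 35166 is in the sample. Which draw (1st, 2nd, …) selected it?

k = 83781/87 = 963
position = (35166 − 498)/963 + 1 = 34668/963 + 1 = 36 + 1 = 37

37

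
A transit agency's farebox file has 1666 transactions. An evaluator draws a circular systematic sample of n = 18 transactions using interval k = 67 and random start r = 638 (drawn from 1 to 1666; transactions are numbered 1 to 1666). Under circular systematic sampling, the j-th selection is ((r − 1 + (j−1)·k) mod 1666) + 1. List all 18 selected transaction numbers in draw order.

Selection 1: 638
Selection 2: 638 + 67 = 705
Selection 3: 705 + 67 = 772
Selection 4: 772 + 67 = 839
Selection 5: 839 + 67 = 906
Selection 6: 906 + 67 = 973
Selection 7: 973 + 67 = 1040
Selection 8: 1040 + 67 = 1107
Selection 9: 1107 + 67 = 1174
Selection 10: 1174 + 67 = 1241
Selection 11: 1241 + 67 = 1308
Selection 12: 1308 + 67 = 1375
Selection 13: 1375 + 67 = 1442
Selection 14: 1442 + 67 = 1509
Selection 15: 1509 + 67 = 1576
Selection 16: 1576 + 67 = 1643
Selection 17: 1643 + 67 = 1710 → 1710 − 1666 = 44
Selection 18: 44 + 67 = 111

638, 705, 772, 839, 906, 973, 1040, 1107, 1174, 1241, 1308, 1375, 1442, 1509, 1576, 1643, 44, 111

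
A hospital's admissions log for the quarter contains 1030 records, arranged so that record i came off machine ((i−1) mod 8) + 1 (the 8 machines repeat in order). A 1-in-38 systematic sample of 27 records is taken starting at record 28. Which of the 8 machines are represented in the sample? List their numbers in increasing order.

2, 4, 6, 8

Consecutive selections differ by k = 38, so their machine numbers differ by 38 mod 8 = 6.
gcd(38, 8) = 2, so the sample visits 8/2 = 4 distinct residues mod 8.
Start 28 is machine 4; the machines hit are 2, 4, 6, 8.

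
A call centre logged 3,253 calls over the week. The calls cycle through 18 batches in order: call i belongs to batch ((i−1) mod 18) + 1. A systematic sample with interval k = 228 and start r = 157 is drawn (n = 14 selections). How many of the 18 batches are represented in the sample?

3

Consecutive selections differ by k = 228, so their batch numbers differ by 228 mod 18 = 12.
gcd(228, 18) = 6, so the sample visits 18/6 = 3 distinct residues mod 18.
Start 157 is batch 13; the batches hit are 1, 7, 13.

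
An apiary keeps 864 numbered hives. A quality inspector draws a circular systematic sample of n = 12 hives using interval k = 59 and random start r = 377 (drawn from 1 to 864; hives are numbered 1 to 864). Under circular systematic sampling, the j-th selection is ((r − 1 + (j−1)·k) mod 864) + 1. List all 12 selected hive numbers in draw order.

377, 436, 495, 554, 613, 672, 731, 790, 849, 44, 103, 162

Selection 1: 377
Selection 2: 377 + 59 = 436
Selection 3: 436 + 59 = 495
Selection 4: 495 + 59 = 554
Selection 5: 554 + 59 = 613
Selection 6: 613 + 59 = 672
Selection 7: 672 + 59 = 731
Selection 8: 731 + 59 = 790
Selection 9: 790 + 59 = 849
Selection 10: 849 + 59 = 908 → 908 − 864 = 44
Selection 11: 44 + 59 = 103
Selection 12: 103 + 59 = 162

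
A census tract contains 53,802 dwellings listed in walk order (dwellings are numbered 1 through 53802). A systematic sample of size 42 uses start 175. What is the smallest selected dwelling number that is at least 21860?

k = 53802/42 = 1281
Steps past start: ⌈(21860 − 175)/1281⌉ = ⌈21685/1281⌉ = 17
Selected dwelling: 175 + 17×1281 = 21952

21952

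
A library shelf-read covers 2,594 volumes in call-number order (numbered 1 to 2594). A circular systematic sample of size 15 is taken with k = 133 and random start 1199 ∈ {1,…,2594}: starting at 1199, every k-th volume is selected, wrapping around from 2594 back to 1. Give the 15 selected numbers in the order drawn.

1199, 1332, 1465, 1598, 1731, 1864, 1997, 2130, 2263, 2396, 2529, 68, 201, 334, 467

Selection 1: 1199
Selection 2: 1199 + 133 = 1332
Selection 3: 1332 + 133 = 1465
Selection 4: 1465 + 133 = 1598
Selection 5: 1598 + 133 = 1731
Selection 6: 1731 + 133 = 1864
Selection 7: 1864 + 133 = 1997
Selection 8: 1997 + 133 = 2130
Selection 9: 2130 + 133 = 2263
Selection 10: 2263 + 133 = 2396
Selection 11: 2396 + 133 = 2529
Selection 12: 2529 + 133 = 2662 → 2662 − 2594 = 68
Selection 13: 68 + 133 = 201
Selection 14: 201 + 133 = 334
Selection 15: 334 + 133 = 467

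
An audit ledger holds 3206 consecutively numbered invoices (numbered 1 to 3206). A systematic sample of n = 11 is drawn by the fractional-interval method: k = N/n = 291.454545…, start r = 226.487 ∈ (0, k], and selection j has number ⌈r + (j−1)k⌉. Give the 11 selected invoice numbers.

227, 518, 810, 1101, 1393, 1684, 1976, 2267, 2559, 2850, 3142

j=1: r + 0k = 226.487 → ⌈·⌉ = 227
j=2: r + 1k = 517.941545… → ⌈·⌉ = 518
j=3: r + 2k = 809.396090… → ⌈·⌉ = 810
j=4: r + 3k = 1100.850636… → ⌈·⌉ = 1101
j=5: r + 4k = 1392.305181… → ⌈·⌉ = 1393
j=6: r + 5k = 1683.759727… → ⌈·⌉ = 1684
j=7: r + 6k = 1975.214272… → ⌈·⌉ = 1976
j=8: r + 7k = 2266.668818… → ⌈·⌉ = 2267
j=9: r + 8k = 2558.123363… → ⌈·⌉ = 2559
j=10: r + 9k = 2849.577909… → ⌈·⌉ = 2850
j=11: r + 10k = 3141.032454… → ⌈·⌉ = 3142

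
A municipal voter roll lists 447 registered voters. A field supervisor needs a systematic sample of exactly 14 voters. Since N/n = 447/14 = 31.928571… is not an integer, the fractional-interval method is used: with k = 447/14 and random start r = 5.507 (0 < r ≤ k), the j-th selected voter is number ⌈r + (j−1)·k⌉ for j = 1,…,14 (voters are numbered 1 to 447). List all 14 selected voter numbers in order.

6, 38, 70, 102, 134, 166, 198, 230, 261, 293, 325, 357, 389, 421

j=1: r + 0k = 5.507 → ⌈·⌉ = 6
j=2: r + 1k = 37.435571… → ⌈·⌉ = 38
j=3: r + 2k = 69.364142… → ⌈·⌉ = 70
j=4: r + 3k = 101.292714… → ⌈·⌉ = 102
j=5: r + 4k = 133.221285… → ⌈·⌉ = 134
j=6: r + 5k = 165.149857… → ⌈·⌉ = 166
j=7: r + 6k = 197.078428… → ⌈·⌉ = 198
j=8: r + 7k = 229.007 → ⌈·⌉ = 230
j=9: r + 8k = 260.935571… → ⌈·⌉ = 261
j=10: r + 9k = 292.864142… → ⌈·⌉ = 293
j=11: r + 10k = 324.792714… → ⌈·⌉ = 325
j=12: r + 11k = 356.721285… → ⌈·⌉ = 357
j=13: r + 12k = 388.649857… → ⌈·⌉ = 389
j=14: r + 13k = 420.578428… → ⌈·⌉ = 421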